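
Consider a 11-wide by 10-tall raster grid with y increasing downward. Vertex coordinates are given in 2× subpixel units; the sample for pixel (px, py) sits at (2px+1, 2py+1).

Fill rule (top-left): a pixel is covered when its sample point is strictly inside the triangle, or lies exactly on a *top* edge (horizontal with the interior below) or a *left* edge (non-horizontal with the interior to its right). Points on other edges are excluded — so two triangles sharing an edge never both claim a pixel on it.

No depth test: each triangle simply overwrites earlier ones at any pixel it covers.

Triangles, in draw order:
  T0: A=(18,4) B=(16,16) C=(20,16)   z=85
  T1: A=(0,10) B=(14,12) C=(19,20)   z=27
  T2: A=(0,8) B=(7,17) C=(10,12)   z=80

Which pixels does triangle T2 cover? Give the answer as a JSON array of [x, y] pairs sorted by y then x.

T0:
  2·area = 48  (B↔C swapped to make it positive)
  edge (18, 4)→(20, 16): d=(2,12) right/bottom  bias=-1
  edge (20, 16)→(16, 16): d=(-4,0) right/bottom  bias=-1
  edge (16, 16)→(18, 4): d=(2,-12) top-left  bias=+0
    (8,5)@(17, 11): e=[26,20,2] → X
    (9,5)@(19, 11): e=[2,20,26] → X
    (10,5)@(21, 11): e=[-22,20,50] → .
    (8,6)@(17, 13): e=[30,12,6] → X
    (10,6)@(21, 13): e=[-18,12,54] → .
    (8,7)@(17, 15): e=[34,4,10] → X
    (10,7)@(21, 15): e=[-14,4,58] → .
    (8,8)@(17, 17): e=[38,-4,14] → .
    (9,8)@(19, 17): e=[14,-4,38] → .
  covered (6 px):
    . . . . . . . . . . .
    . . . . . . . . . . .
    . . . . . . . . . . .
    . . . . . . . . . . .
    . . . . . . . . . . .
    . . . . . . . . X X .
    . . . . . . . . X X .
    . . . . . . . . X X .
    . . . . . . . . . . .
    . . . . . . . . . . .
T1:
  2·area = 102
  edge (0, 10)→(14, 12): d=(14,2) right/bottom  bias=-1
  edge (14, 12)→(19, 20): d=(5,8) right/bottom  bias=-1
  edge (19, 20)→(0, 10): d=(-19,-10) top-left  bias=+0
    (1,5)@(3, 11): e=[8,83,11] → X
    (2,5)@(5, 11): e=[4,67,31] → X
    (3,5)@(7, 11): e=[0,51,51] → .  [on edge]
    (1,6)@(3, 13): e=[36,93,-27] → .
    (2,6)@(5, 13): e=[32,77,-7] → .
    (3,6)@(7, 13): e=[28,61,13] → X
    (4,6)@(9, 13): e=[24,45,33] → X
    (5,6)@(11, 13): e=[20,29,53] → X
    (6,6)@(13, 13): e=[16,13,73] → X
    (7,6)@(15, 13): e=[12,-3,93] → .
    (10,6)@(21, 13): e=[0,-51,153] → .  [on edge]
    (3,7)@(7, 15): e=[56,71,-25] → .
  covered (11 px):
    . . . . . . . . . . .
    . . . . . . . . . . .
    . . . . . . . . . . .
    . . . . . . . . . . .
    . . . . . . . . . . .
    . X X . . . . . . . .
    . . . X X X X . . . .
    . . . . . X X X . . .
    . . . . . . . X X . .
    . . . . . . . . . . .
T2:
  2·area = 62  (B↔C swapped to make it positive)
  edge (0, 8)→(10, 12): d=(10,4) right/bottom  bias=-1
  edge (10, 12)→(7, 17): d=(-3,5) right/bottom  bias=-1
  edge (7, 17)→(0, 8): d=(-7,-9) top-left  bias=+0
    (6,3)@(13, 7): e=[-62,0,124] → .  [on edge]
    (0,4)@(1, 9): e=[6,54,2] → X
    (1,4)@(3, 9): e=[-2,44,20] → .
    (0,5)@(1, 11): e=[26,48,-12] → .
    (1,5)@(3, 11): e=[18,38,6] → X
    (2,5)@(5, 11): e=[10,28,24] → X
    (3,5)@(7, 11): e=[2,18,42] → X
    (4,5)@(9, 11): e=[-6,8,60] → .
    (1,6)@(3, 13): e=[38,32,-8] → .
    (2,6)@(5, 13): e=[30,22,10] → X
    (4,6)@(9, 13): e=[14,2,46] → X
    (5,6)@(11, 13): e=[6,-8,64] → .
    (3,8)@(7, 17): e=[62,0,0] → .  [on edge]
  covered (8 px):
    . . . . . . . . . . .
    . . . . . . . . . . .
    . . . . . . . . . . .
    . . . . . . . . . . .
    X . . . . . . . . . .
    . X X X . . . . . . .
    . . X X X . . . . . .
    . . . X . . . . . . .
    . . . . . . . . . . .
    . . . . . . . . . . .

Final: [[0,4],[1,5],[2,5],[3,5],[2,6],[3,6],[4,6],[3,7]]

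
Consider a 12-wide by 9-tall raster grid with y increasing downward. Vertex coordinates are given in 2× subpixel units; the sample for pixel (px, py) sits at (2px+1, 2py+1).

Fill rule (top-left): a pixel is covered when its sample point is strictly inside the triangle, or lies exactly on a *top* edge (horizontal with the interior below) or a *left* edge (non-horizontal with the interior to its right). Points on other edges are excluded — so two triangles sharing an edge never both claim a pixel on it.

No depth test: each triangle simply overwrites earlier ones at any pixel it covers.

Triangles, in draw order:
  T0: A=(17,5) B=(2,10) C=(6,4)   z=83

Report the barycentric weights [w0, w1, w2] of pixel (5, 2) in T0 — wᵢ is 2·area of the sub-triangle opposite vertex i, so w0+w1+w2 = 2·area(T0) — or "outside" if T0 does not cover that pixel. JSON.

T0:
  2·area = 70
  edge (17, 5)→(2, 10): d=(-15,5) right/bottom  bias=-1
  edge (2, 10)→(6, 4): d=(4,-6) top-left  bias=+0
  edge (6, 4)→(17, 5): d=(11,1) right/bottom  bias=-1
    (11,1)@(23, 3): e=[0,98,-28] → ·  [on edge]
    (3,2)@(7, 5): e=[50,10,10] → █
    (4,2)@(9, 5): e=[40,22,8] → █
    (5,2)@(11, 5): e=[30,34,6] → █
    (6,2)@(13, 5): e=[20,46,4] → █
    (7,2)@(15, 5): e=[10,58,2] → █
    (8,2)@(17, 5): e=[0,70,0] → ·  [on edge]
    (2,3)@(5, 7): e=[30,6,34] → █
    (5,3)@(11, 7): e=[0,42,28] → ·  [on edge]
    (6,3)@(13, 7): e=[-10,54,26] → ·
    (7,3)@(15, 7): e=[-20,66,24] → ·
    (1,4)@(3, 9): e=[10,2,58] → █
    (2,4)@(5, 9): e=[0,14,56] → ·  [on edge]
  covered (9 px):
    · · · · · · · · · · · ·
    · · · · · · · · · · · ·
    · · · █ █ █ █ █ · · · ·
    · · █ █ █ · · · · · · ·
    · █ · · · · · · · · · ·
    · · · · · · · · · · · ·
    · · · · · · · · · · · ·
    · · · · · · · · · · · ·
    · · · · · · · · · · · ·

Final: [34,6,30]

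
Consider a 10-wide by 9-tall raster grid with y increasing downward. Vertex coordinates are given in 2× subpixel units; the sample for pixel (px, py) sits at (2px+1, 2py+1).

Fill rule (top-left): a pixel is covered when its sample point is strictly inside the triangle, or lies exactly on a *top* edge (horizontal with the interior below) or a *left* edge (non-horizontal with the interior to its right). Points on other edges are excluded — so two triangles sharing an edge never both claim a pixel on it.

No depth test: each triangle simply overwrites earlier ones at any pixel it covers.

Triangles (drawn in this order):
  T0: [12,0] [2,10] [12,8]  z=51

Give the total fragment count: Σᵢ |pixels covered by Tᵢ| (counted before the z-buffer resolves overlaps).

T0:
  2·area = 80  (B↔C swapped to make it positive)
  edge (12, 0)→(12, 8): d=(0,8) right/bottom  bias=-1
  edge (12, 8)→(2, 10): d=(-10,2) right/bottom  bias=-1
  edge (2, 10)→(12, 0): d=(10,-10) top-left  bias=+0
    (5,0)@(11, 1): e=[8,72,0] → #  [on edge]
    (6,0)@(13, 1): e=[-8,68,20] → ·
    (4,1)@(9, 3): e=[24,56,0] → #  [on edge]
    (6,1)@(13, 3): e=[-8,48,40] → ·
    (3,2)@(7, 5): e=[40,40,0] → #  [on edge]
    (6,2)@(13, 5): e=[-8,28,60] → ·
    (2,3)@(5, 7): e=[56,24,0] → #  [on edge]
    (6,3)@(13, 7): e=[-8,8,80] → ·
    (8,3)@(17, 7): e=[-40,0,120] → ·  [on edge]
    (1,4)@(3, 9): e=[72,8,0] → #  [on edge]
    (3,4)@(7, 9): e=[40,0,40] → ·  [on edge]
    (4,4)@(9, 9): e=[24,-4,60] → ·
    (0,5)@(1, 11): e=[88,-8,0] → ·  [on edge]
  covered (12 px):
    · · · · · # · · · ·
    · · · · # # · · · ·
    · · · # # # · · · ·
    · · # # # # · · · ·
    · # # · · · · · · ·
    · · · · · · · · · ·
    · · · · · · · · · ·
    · · · · · · · · · ·
    · · · · · · · · · ·

Answer: 12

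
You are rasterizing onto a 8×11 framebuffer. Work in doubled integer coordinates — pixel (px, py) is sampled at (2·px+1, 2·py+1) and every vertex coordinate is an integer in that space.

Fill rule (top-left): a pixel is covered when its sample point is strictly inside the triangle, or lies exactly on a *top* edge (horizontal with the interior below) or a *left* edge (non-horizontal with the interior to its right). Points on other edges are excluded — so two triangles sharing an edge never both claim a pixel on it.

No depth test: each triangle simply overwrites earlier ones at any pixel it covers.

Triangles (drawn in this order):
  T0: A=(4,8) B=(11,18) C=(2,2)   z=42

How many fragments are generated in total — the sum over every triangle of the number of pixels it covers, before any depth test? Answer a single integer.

T0:
  2·area = 22  (B↔C swapped to make it positive)
  edge (4, 8)→(2, 2): d=(-2,-6) top-left  bias=+0
  edge (2, 2)→(11, 18): d=(9,16) right/bottom  bias=-1
  edge (11, 18)→(4, 8): d=(-7,-10) top-left  bias=+0
    (1,2)@(3, 5): e=[0,11,11] → X  [on edge]
    (2,2)@(5, 5): e=[12,-21,31] → .
    (1,3)@(3, 7): e=[-4,29,-3] → .
    (2,4)@(5, 9): e=[4,15,3] → X
    (3,4)@(7, 9): e=[16,-17,23] → .
    (2,5)@(5, 11): e=[0,33,-11] → .  [on edge]
    (3,5)@(7, 11): e=[12,1,9] → X
    (4,5)@(9, 11): e=[24,-31,29] → .
    (3,6)@(7, 13): e=[8,19,-5] → .
    (4,7)@(9, 15): e=[16,5,1] → X
    (5,7)@(11, 15): e=[28,-27,21] → .
    (3,8)@(7, 17): e=[0,55,-33] → .  [on edge]
  covered (4 px):
    . . . . . . . .
    . . . . . . . .
    . X . . . . . .
    . . . . . . . .
    . . X . . . . .
    . . . X . . . .
    . . . . . . . .
    . . . . X . . .
    . . . . . . . .
    . . . . . . . .
    . . . . . . . .

Final: 4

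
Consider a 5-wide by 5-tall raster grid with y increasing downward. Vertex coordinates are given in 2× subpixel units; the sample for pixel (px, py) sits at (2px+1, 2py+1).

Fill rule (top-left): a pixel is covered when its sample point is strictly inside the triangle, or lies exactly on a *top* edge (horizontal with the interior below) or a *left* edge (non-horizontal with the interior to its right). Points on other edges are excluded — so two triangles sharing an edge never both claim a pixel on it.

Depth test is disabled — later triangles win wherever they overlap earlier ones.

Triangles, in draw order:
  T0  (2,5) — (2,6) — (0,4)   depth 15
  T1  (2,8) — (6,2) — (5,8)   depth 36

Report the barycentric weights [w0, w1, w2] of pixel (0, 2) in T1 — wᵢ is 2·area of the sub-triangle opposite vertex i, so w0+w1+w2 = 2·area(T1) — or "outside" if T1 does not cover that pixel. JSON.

T0:
  2·area = 2
  edge (2, 5)→(2, 6): d=(0,1) right/bottom  bias=-1
  edge (2, 6)→(0, 4): d=(-2,-2) top-left  bias=+0
  edge (0, 4)→(2, 5): d=(2,1) right/bottom  bias=-1
    (0,2)@(1, 5): e=[1,0,1] → X  [on edge]
    (1,2)@(3, 5): e=[-1,4,-1] → .
    (0,3)@(1, 7): e=[1,-4,5] → .
    (1,3)@(3, 7): e=[-1,0,3] → .  [on edge]
    (2,4)@(5, 9): e=[-3,0,5] → .  [on edge]
  covered (1 px):
    . . . . .
    . . . . .
    X . . . .
    . . . . .
    . . . . .
T1:
  2·area = 18
  edge (2, 8)→(6, 2): d=(4,-6) top-left  bias=+0
  edge (6, 2)→(5, 8): d=(-1,6) right/bottom  bias=-1
  edge (5, 8)→(2, 8): d=(-3,0) right/bottom  bias=-1
    (2,2)@(5, 5): e=[6,3,9] → X
    (3,2)@(7, 5): e=[18,-9,9] → .
    (1,3)@(3, 7): e=[2,13,3] → X
    (3,3)@(7, 7): e=[26,-11,3] → .
    (1,4)@(3, 9): e=[10,11,-3] → .
    (2,4)@(5, 9): e=[22,-1,-3] → .
  covered (3 px):
    . . . . .
    . . . . .
    . . X . .
    . X X . .
    . . . . .

Result: "outside"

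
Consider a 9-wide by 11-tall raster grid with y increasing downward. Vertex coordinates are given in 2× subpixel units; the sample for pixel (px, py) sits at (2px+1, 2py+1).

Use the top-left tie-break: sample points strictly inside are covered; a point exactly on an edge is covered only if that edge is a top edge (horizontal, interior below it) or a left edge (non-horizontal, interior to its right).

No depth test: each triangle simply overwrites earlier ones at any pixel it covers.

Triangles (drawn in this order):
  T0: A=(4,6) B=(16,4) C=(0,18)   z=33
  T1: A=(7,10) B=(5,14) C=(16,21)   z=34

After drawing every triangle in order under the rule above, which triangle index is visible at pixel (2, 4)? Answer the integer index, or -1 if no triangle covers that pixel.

T0:
  2·area = 136
  edge (4, 6)→(16, 4): d=(12,-2) top-left  bias=+0
  edge (16, 4)→(0, 18): d=(-16,14) right/bottom  bias=-1
  edge (0, 18)→(4, 6): d=(4,-12) top-left  bias=+0
    (2,1)@(5, 3): e=[-34,170,0] → ·  [on edge]
    (5,2)@(11, 5): e=[2,54,80] → #
    (6,2)@(13, 5): e=[6,26,104] → #
    (7,2)@(15, 5): e=[10,-2,128] → ·
    (2,3)@(5, 7): e=[14,106,16] → #
    (3,3)@(7, 7): e=[18,78,40] → #
    (4,3)@(9, 7): e=[22,50,64] → #
    (6,3)@(13, 7): e=[30,-6,112] → ·
    (1,4)@(3, 9): e=[34,102,0] → #  [on edge]
    (5,4)@(11, 9): e=[50,-10,96] → ·
    (1,5)@(3, 11): e=[58,70,8] → #
    (4,5)@(9, 11): e=[70,-14,80] → ·
    (0,7)@(1, 15): e=[102,34,0] → #  [on edge]
  covered (18 px):
    · · · · · · · · ·
    · · · · · · · · ·
    · · · · · # # · ·
    · · # # # # · · ·
    · # # # # · · · ·
    · # # # · · · · ·
    · # # · · · · · ·
    # # · · · · · · ·
    # · · · · · · · ·
    · · · · · · · · ·
    · · · · · · · · ·
T1:
  2·area = 58  (B↔C swapped to make it positive)
  edge (7, 10)→(16, 21): d=(9,11) right/bottom  bias=-1
  edge (16, 21)→(5, 14): d=(-11,-7) top-left  bias=+0
  edge (5, 14)→(7, 10): d=(2,-4) top-left  bias=+0
    (3,5)@(7, 11): e=[9,47,2] → #
    (4,5)@(9, 11): e=[-13,61,10] → ·
    (3,6)@(7, 13): e=[27,25,6] → #
    (4,6)@(9, 13): e=[5,39,14] → #
    (5,6)@(11, 13): e=[-17,53,22] → ·
    (3,7)@(7, 15): e=[45,3,10] → #
    (5,7)@(11, 15): e=[1,31,26] → #
    (6,7)@(13, 15): e=[-21,45,34] → ·
    (3,8)@(7, 17): e=[63,-19,14] → ·
    (4,8)@(9, 17): e=[41,-5,22] → ·
    (5,8)@(11, 17): e=[19,9,30] → #
    (6,8)@(13, 17): e=[-3,23,38] → ·
  covered (8 px):
    · · · · · · · · ·
    · · · · · · · · ·
    · · · · · · · · ·
    · · · · · · · · ·
    · · · · · · · · ·
    · · · # · · · · ·
    · · · # # · · · ·
    · · · # # # · · ·
    · · · · · # · · ·
    · · · · · · # · ·
    · · · · · · · · ·

Z-buffer (winner per pixel, '.' = empty):
  . . . . . . . . .
  . . . . . . . . .
  . . . . . 0 0 . .
  . . 0 0 0 0 . . .
  . 0 0 0 0 . . . .
  . 0 0 1 . . . . .
  . 0 0 1 1 . . . .
  0 0 . 1 1 1 . . .
  0 . . . . 1 . . .
  . . . . . . 1 . .
  . . . . . . . . .

Final: 0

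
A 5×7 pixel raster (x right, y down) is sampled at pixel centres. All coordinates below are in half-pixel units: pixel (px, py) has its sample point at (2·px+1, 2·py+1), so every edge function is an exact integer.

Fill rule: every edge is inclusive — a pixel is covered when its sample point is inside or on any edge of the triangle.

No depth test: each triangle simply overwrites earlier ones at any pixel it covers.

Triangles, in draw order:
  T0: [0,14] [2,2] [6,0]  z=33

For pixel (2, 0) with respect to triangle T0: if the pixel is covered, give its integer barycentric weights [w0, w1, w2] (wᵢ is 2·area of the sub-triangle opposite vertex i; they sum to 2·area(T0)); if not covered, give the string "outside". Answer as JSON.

T0:
  2·area = 44
  edge (0, 14)→(2, 2): d=(2,-12) inclusive
  edge (2, 2)→(6, 0): d=(4,-2) inclusive
  edge (6, 0)→(0, 14): d=(-6,14) inclusive
    (2,0)@(5, 1): e=[34,2,8] → X
    (3,0)@(7, 1): e=[58,6,-20] → .
    (1,1)@(3, 3): e=[14,6,24] → X
    (2,1)@(5, 3): e=[38,10,-4] → .
    (1,2)@(3, 5): e=[18,14,12] → X
    (2,2)@(5, 5): e=[42,18,-16] → .
    (1,3)@(3, 7): e=[22,22,0] → X  [on edge]
    (2,3)@(5, 7): e=[46,26,-28] → .
    (0,4)@(1, 9): e=[2,26,16] → X
    (1,4)@(3, 9): e=[26,30,-12] → .
    (0,5)@(1, 11): e=[6,34,4] → X
    (1,5)@(3, 11): e=[30,38,-24] → .
  covered (6 px):
    . . X . .
    . X . . .
    . X . . .
    . X . . .
    X . . . .
    X . . . .
    . . . . .

Result: [2,8,34]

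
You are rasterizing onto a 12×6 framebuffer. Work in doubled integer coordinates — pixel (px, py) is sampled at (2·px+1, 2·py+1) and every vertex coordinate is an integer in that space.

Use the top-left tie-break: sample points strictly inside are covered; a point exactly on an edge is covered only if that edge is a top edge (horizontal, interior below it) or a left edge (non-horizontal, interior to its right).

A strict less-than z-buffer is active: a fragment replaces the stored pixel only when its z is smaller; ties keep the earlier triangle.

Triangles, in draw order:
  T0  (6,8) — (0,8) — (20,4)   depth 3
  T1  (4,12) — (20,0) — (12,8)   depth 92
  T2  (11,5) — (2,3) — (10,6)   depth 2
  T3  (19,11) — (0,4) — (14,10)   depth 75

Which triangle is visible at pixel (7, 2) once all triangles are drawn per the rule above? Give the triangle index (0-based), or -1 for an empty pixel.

T0:
  2·area = 24
  edge (6, 8)→(0, 8): d=(-6,0) right/bottom  bias=-1
  edge (0, 8)→(20, 4): d=(20,-4) top-left  bias=+0
  edge (20, 4)→(6, 8): d=(-14,4) right/bottom  bias=-1
    (7,2)@(15, 5): e=[18,0,6] → █  [on edge]
    (8,2)@(17, 5): e=[18,8,-2] → ·
    (2,3)@(5, 7): e=[6,0,18] → █  [on edge]
    (3,3)@(7, 7): e=[6,8,10] → █
    (4,3)@(9, 7): e=[6,16,2] → █
    (5,3)@(11, 7): e=[6,24,-6] → ·
    (7,3)@(15, 7): e=[6,40,-22] → ·
    (2,4)@(5, 9): e=[-6,40,-10] → ·
    (3,4)@(7, 9): e=[-6,48,-18] → ·
    (4,4)@(9, 9): e=[-6,56,-26] → ·
  covered (4 px):
    · · · · · · · · · · · ·
    · · · · · · · · · · · ·
    · · · · · · · █ · · · ·
    · · █ █ █ · · · · · · ·
    · · · · · · · · · · · ·
    · · · · · · · · · · · ·
T1:
  2·area = 32
  edge (4, 12)→(20, 0): d=(16,-12) top-left  bias=+0
  edge (20, 0)→(12, 8): d=(-8,8) right/bottom  bias=-1
  edge (12, 8)→(4, 12): d=(-8,4) right/bottom  bias=-1
    (9,0)@(19, 1): e=[4,0,28] → ·  [on edge]
    (8,1)@(17, 3): e=[12,0,20] → ·  [on edge]
    (7,2)@(15, 5): e=[20,0,12] → ·  [on edge]
    (5,3)@(11, 7): e=[4,16,12] → █
    (6,3)@(13, 7): e=[28,0,4] → ·  [on edge]
    (4,4)@(9, 9): e=[12,16,4] → █
    (5,4)@(11, 9): e=[36,0,-4] → ·  [on edge]
    (4,5)@(9, 11): e=[44,0,-12] → ·  [on edge]
  covered (2 px):
    · · · · · · · · · · · ·
    · · · · · · · · · · · ·
    · · · · · · · · · · · ·
    · · · · · █ · · · · · ·
    · · · · █ · · · · · · ·
    · · · · · · · · · · · ·
T2:
  2·area = 11  (B↔C swapped to make it positive)
  edge (11, 5)→(10, 6): d=(-1,1) right/bottom  bias=-1
  edge (10, 6)→(2, 3): d=(-8,-3) top-left  bias=+0
  edge (2, 3)→(11, 5): d=(9,2) right/bottom  bias=-1
    (7,0)@(15, 1): e=[0,55,-44] → ·  [on edge]
    (6,1)@(13, 3): e=[0,33,-22] → ·  [on edge]
    (4,2)@(9, 5): e=[2,5,4] → █
    (5,2)@(11, 5): e=[0,11,0] → ·  [on edge]
    (4,3)@(9, 7): e=[0,-11,22] → ·  [on edge]
    (3,4)@(7, 9): e=[0,-33,44] → ·  [on edge]
    (2,5)@(5, 11): e=[0,-55,66] → ·  [on edge]
  covered (1 px):
    · · · · · · · · · · · ·
    · · · · · · · · · · · ·
    · · · · █ · · · · · · ·
    · · · · · · · · · · · ·
    · · · · · · · · · · · ·
    · · · · · · · · · · · ·
T3:
  2·area = 16  (B↔C swapped to make it positive)
  edge (19, 11)→(14, 10): d=(-5,-1) top-left  bias=+0
  edge (14, 10)→(0, 4): d=(-14,-6) top-left  bias=+0
  edge (0, 4)→(19, 11): d=(19,7) right/bottom  bias=-1
    (3,3)@(7, 7): e=[8,0,8] → █  [on edge]
    (4,3)@(9, 7): e=[10,12,-6] → ·
    (3,4)@(7, 9): e=[-2,-28,46] → ·
    (4,4)@(9, 9): e=[0,-16,32] → ·  [on edge]
    (6,4)@(13, 9): e=[4,8,4] → █
    (7,4)@(15, 9): e=[6,20,-10] → ·
    (6,5)@(13, 11): e=[-6,-20,42] → ·
    (9,5)@(19, 11): e=[0,16,0] → ·  [on edge]
  covered (2 px):
    · · · · · · · · · · · ·
    · · · · · · · · · · · ·
    · · · · · · · · · · · ·
    · · · █ · · · · · · · ·
    · · · · · · █ · · · · ·
    · · · · · · · · · · · ·

Z-buffer (winner per pixel, '.' = empty):
  . . . . . . . . . . . .
  . . . . . . . . . . . .
  . . . . 2 . . 0 . . . .
  . . 0 0 0 1 . . . . . .
  . . . . 1 . 3 . . . . .
  . . . . . . . . . . . .

Final: 0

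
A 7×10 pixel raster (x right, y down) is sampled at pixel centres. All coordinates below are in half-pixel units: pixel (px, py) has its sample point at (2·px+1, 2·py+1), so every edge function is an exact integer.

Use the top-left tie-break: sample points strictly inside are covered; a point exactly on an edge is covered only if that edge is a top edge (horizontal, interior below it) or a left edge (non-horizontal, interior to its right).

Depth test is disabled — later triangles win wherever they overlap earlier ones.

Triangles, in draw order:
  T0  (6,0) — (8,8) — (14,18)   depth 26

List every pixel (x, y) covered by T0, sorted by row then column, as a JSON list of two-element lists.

T0:
  2·area = 28  (B↔C swapped to make it positive)
  edge (6, 0)→(14, 18): d=(8,18) right/bottom  bias=-1
  edge (14, 18)→(8, 8): d=(-6,-10) top-left  bias=+0
  edge (8, 8)→(6, 0): d=(-2,-8) top-left  bias=+0
    (2,1)@(5, 3): e=[42,0,-14] → ·  [on edge]
    (3,1)@(7, 3): e=[6,20,2] → █
    (4,1)@(9, 3): e=[-30,40,18] → ·
    (3,2)@(7, 5): e=[22,8,-2] → ·
    (4,3)@(9, 7): e=[2,16,10] → █
    (5,3)@(11, 7): e=[-34,36,26] → ·
    (4,4)@(9, 9): e=[18,4,6] → █
    (5,4)@(11, 9): e=[-18,24,22] → ·
    (4,5)@(9, 11): e=[34,-8,2] → ·
    (5,6)@(11, 13): e=[14,0,14] → █  [on edge]
    (6,6)@(13, 13): e=[-22,20,30] → ·
    (5,7)@(11, 15): e=[30,-12,10] → ·
  covered (4 px):
    · · · · · · ·
    · · · █ · · ·
    · · · · · · ·
    · · · · █ · ·
    · · · · █ · ·
    · · · · · · ·
    · · · · · █ ·
    · · · · · · ·
    · · · · · · ·
    · · · · · · ·

Final: [[3,1],[4,3],[4,4],[5,6]]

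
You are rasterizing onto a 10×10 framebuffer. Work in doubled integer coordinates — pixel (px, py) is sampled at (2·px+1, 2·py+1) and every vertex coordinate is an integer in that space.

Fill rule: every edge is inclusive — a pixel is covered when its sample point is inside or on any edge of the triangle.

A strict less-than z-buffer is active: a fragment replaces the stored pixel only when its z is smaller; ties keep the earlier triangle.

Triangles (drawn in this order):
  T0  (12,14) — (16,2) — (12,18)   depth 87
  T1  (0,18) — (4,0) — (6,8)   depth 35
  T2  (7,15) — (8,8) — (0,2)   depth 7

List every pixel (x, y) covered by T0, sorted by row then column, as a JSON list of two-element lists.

T0:
  2·area = 16
  edge (12, 14)→(16, 2): d=(4,-12) inclusive
  edge (16, 2)→(12, 18): d=(-4,16) inclusive
  edge (12, 18)→(12, 14): d=(0,-4) inclusive
    (7,2)@(15, 5): e=[0,4,12] → X  [on edge]
    (8,2)@(17, 5): e=[24,-28,20] → .
    (7,3)@(15, 7): e=[8,-4,12] → .
    (6,5)@(13, 11): e=[0,12,4] → X  [on edge]
    (7,5)@(15, 11): e=[24,-20,12] → .
    (6,6)@(13, 13): e=[8,4,4] → X
    (7,6)@(15, 13): e=[32,-28,12] → .
    (6,7)@(13, 15): e=[16,-4,4] → .
    (5,8)@(11, 17): e=[0,20,-4] → .  [on edge]
  covered (3 px):
    . . . . . . . . . .
    . . . . . . . . . .
    . . . . . . . X . .
    . . . . . . . . . .
    . . . . . . . . . .
    . . . . . . X . . .
    . . . . . . X . . .
    . . . . . . . . . .
    . . . . . . . . . .
    . . . . . . . . . .
T1:
  2·area = 68
  edge (0, 18)→(4, 0): d=(4,-18) inclusive
  edge (4, 0)→(6, 8): d=(2,8) inclusive
  edge (6, 8)→(0, 18): d=(-6,10) inclusive
    (4,1)@(9, 3): e=[102,-34,0] → .  [on edge]
    (1,2)@(3, 5): e=[2,18,48] → X
    (2,2)@(5, 5): e=[38,2,28] → X
    (3,2)@(7, 5): e=[74,-14,8] → .
    (1,3)@(3, 7): e=[10,22,36] → X
    (3,3)@(7, 7): e=[82,-10,-4] → .
    (1,4)@(3, 9): e=[18,26,24] → X
    (3,4)@(7, 9): e=[90,-6,-16] → .
    (1,5)@(3, 11): e=[26,30,12] → X
    (2,5)@(5, 11): e=[62,14,-8] → .
    (1,6)@(3, 13): e=[34,34,0] → X  [on edge]
    (2,6)@(5, 13): e=[70,18,-20] → .
  covered (9 px):
    . . . . . . . . . .
    . . . . . . . . . .
    . X X . . . . . . .
    . X X . . . . . . .
    . X X . . . . . . .
    . X . . . . . . . .
    . X . . . . . . . .
    X . . . . . . . . .
    . . . . . . . . . .
    . . . . . . . . . .
T2:
  2·area = 62  (B↔C swapped to make it positive)
  edge (7, 15)→(0, 2): d=(-7,-13) inclusive
  edge (0, 2)→(8, 8): d=(8,6) inclusive
  edge (8, 8)→(7, 15): d=(-1,7) inclusive
    (4,0)@(9, 1): e=[124,-62,0] → .  [on edge]
    (0,1)@(1, 3): e=[6,2,54] → X
    (1,1)@(3, 3): e=[32,-10,40] → .
    (0,2)@(1, 5): e=[-8,18,52] → .
    (1,2)@(3, 5): e=[18,6,38] → X
    (2,2)@(5, 5): e=[44,-6,24] → .
    (1,3)@(3, 7): e=[4,22,36] → X
    (2,3)@(5, 7): e=[30,10,22] → X
    (3,3)@(7, 7): e=[56,-2,8] → .
    (1,4)@(3, 9): e=[-10,38,34] → .
    (2,4)@(5, 9): e=[16,26,20] → X
    (3,4)@(7, 9): e=[42,14,6] → X
    (3,7)@(7, 15): e=[0,62,0] → X  [on edge]
  covered (10 px):
    . . . . . . . . . .
    X . . . . . . . . .
    . X . . . . . . . .
    . X X . . . . . . .
    . . X X . . . . . .
    . . X X . . . . . .
    . . . X . . . . . .
    . . . X . . . . . .
    . . . . . . . . . .
    . . . . . . . . . .

Final: [[7,2],[6,5],[6,6]]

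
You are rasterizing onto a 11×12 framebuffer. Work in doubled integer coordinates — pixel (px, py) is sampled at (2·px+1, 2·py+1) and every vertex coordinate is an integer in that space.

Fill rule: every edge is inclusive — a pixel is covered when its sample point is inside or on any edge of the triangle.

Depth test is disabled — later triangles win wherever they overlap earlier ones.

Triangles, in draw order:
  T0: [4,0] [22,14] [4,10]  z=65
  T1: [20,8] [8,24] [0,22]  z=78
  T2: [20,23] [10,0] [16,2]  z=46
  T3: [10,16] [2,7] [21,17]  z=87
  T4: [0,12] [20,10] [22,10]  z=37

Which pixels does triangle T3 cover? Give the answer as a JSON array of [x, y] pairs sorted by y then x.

T0:
  2·area = 180
  edge (4, 0)→(22, 14): d=(18,14) inclusive
  edge (22, 14)→(4, 10): d=(-18,-4) inclusive
  edge (4, 10)→(4, 0): d=(0,-10) inclusive
    (2,0)@(5, 1): e=[4,166,10] → #
    (3,0)@(7, 1): e=[-24,174,30] → ·
    (2,1)@(5, 3): e=[40,130,10] → #
    (3,1)@(7, 3): e=[12,138,30] → #
    (4,1)@(9, 3): e=[-16,146,50] → ·
    (2,2)@(5, 5): e=[76,94,10] → #
    (4,2)@(9, 5): e=[20,110,50] → #
    (5,2)@(11, 5): e=[-8,118,70] → ·
    (2,3)@(5, 7): e=[112,58,10] → #
    (5,3)@(11, 7): e=[28,82,70] → #
    (6,3)@(13, 7): e=[0,90,90] → #  [on edge]
    (7,3)@(15, 7): e=[-28,98,110] → ·
  covered (23 px):
    · · # · · · · · · · ·
    · · # # · · · · · · ·
    · · # # # · · · · · ·
    · · # # # # # · · · ·
    · · # # # # # # · · ·
    · · · · # # # # # · ·
    · · · · · · · · · # ·
    · · · · · · · · · · ·
    · · · · · · · · · · ·
    · · · · · · · · · · ·
    · · · · · · · · · · ·
    · · · · · · · · · · ·
T1:
  2·area = 152
  edge (20, 8)→(8, 24): d=(-12,16) inclusive
  edge (8, 24)→(0, 22): d=(-8,-2) inclusive
  edge (0, 22)→(20, 8): d=(20,-14) inclusive
    (9,4)@(19, 9): e=[4,142,6] → #
    (10,4)@(21, 9): e=[-28,146,34] → ·
    (8,5)@(17, 11): e=[12,122,18] → #
    (9,5)@(19, 11): e=[-20,126,46] → ·
    (6,6)@(13, 13): e=[52,98,2] → #
    (7,6)@(15, 13): e=[20,102,30] → #
    (8,6)@(17, 13): e=[-12,106,58] → ·
    (5,7)@(11, 15): e=[60,78,14] → #
    (7,7)@(15, 15): e=[-4,86,70] → ·
    (4,8)@(9, 17): e=[68,58,26] → #
    (7,8)@(15, 17): e=[-28,70,110] → ·
    (2,9)@(5, 19): e=[108,34,10] → #
  covered (19 px):
    · · · · · · · · · · ·
    · · · · · · · · · · ·
    · · · · · · · · · · ·
    · · · · · · · · · · ·
    · · · · · · · · · # ·
    · · · · · · · · # · ·
    · · · · · · # # · · ·
    · · · · · # # · · · ·
    · · · · # # # · · · ·
    · · # # # # · · · · ·
    · # # # # · · · · · ·
    · · # # · · · · · · ·
T2:
  2·area = 118
  edge (20, 23)→(10, 0): d=(-10,-23) inclusive
  edge (10, 0)→(16, 2): d=(6,2) inclusive
  edge (16, 2)→(20, 23): d=(4,21) inclusive
    (5,0)@(11, 1): e=[13,4,101] → #
    (6,0)@(13, 1): e=[59,0,59] → #  [on edge]
    (7,0)@(15, 1): e=[105,-4,17] → ·
    (5,1)@(11, 3): e=[-7,16,109] → ·
    (6,1)@(13, 3): e=[39,12,67] → #
    (7,1)@(15, 3): e=[85,8,25] → #
    (8,1)@(17, 3): e=[131,4,-17] → ·
    (9,1)@(19, 3): e=[177,0,-59] → ·  [on edge]
    (6,2)@(13, 5): e=[19,24,75] → #
    (8,2)@(17, 5): e=[111,16,-9] → ·
    (6,3)@(13, 7): e=[-1,36,83] → ·
    (7,3)@(15, 7): e=[45,32,41] → #
  covered (14 px):
    · · · · · # # · · · ·
    · · · · · · # # · · ·
    · · · · · · # # · · ·
    · · · · · · · # · · ·
    · · · · · · · # # · ·
    · · · · · · · # # · ·
    · · · · · · · · # · ·
    · · · · · · · · # · ·
    · · · · · · · · · · ·
    · · · · · · · · · # ·
    · · · · · · · · · · ·
    · · · · · · · · · · ·
T3:
  2·area = 91
  edge (10, 16)→(2, 7): d=(-8,-9) inclusive
  edge (2, 7)→(21, 17): d=(19,10) inclusive
  edge (21, 17)→(10, 16): d=(-11,-1) inclusive
    (2,4)@(5, 9): e=[11,8,72] → #
    (3,4)@(7, 9): e=[29,-12,74] → ·
    (2,5)@(5, 11): e=[-5,46,50] → ·
    (3,5)@(7, 11): e=[13,26,52] → #
    (4,5)@(9, 11): e=[31,6,54] → #
    (5,5)@(11, 11): e=[49,-14,56] → ·
    (3,6)@(7, 13): e=[-3,64,30] → ·
    (4,6)@(9, 13): e=[15,44,32] → #
    (5,6)@(11, 13): e=[33,24,34] → #
    (6,6)@(13, 13): e=[51,4,36] → #
    (7,6)@(15, 13): e=[69,-16,38] → ·
    (4,7)@(9, 15): e=[-1,82,10] → ·
    (10,8)@(21, 17): e=[91,0,0] → #  [on edge]
  covered (11 px):
    · · · · · · · · · · ·
    · · · · · · · · · · ·
    · · · · · · · · · · ·
    · · · · · · · · · · ·
    · · # · · · · · · · ·
    · · · # # · · · · · ·
    · · · · # # # · · · ·
    · · · · · # # # # · ·
    · · · · · · · · · · #
    · · · · · · · · · · ·
    · · · · · · · · · · ·
    · · · · · · · · · · ·
T4:
  2·area = 4
  edge (0, 12)→(20, 10): d=(20,-2) inclusive
  edge (20, 10)→(22, 10): d=(2,0) inclusive
  edge (22, 10)→(0, 12): d=(-22,2) inclusive
    (5,5)@(11, 11): e=[2,2,0] → #  [on edge]
    (6,5)@(13, 11): e=[6,2,-4] → ·
    (5,6)@(11, 13): e=[42,6,-44] → ·
  covered (1 px):
    · · · · · · · · · · ·
    · · · · · · · · · · ·
    · · · · · · · · · · ·
    · · · · · · · · · · ·
    · · · · · · · · · · ·
    · · · · · # · · · · ·
    · · · · · · · · · · ·
    · · · · · · · · · · ·
    · · · · · · · · · · ·
    · · · · · · · · · · ·
    · · · · · · · · · · ·
    · · · · · · · · · · ·

Final: [[2,4],[3,5],[4,5],[4,6],[5,6],[6,6],[5,7],[6,7],[7,7],[8,7],[10,8]]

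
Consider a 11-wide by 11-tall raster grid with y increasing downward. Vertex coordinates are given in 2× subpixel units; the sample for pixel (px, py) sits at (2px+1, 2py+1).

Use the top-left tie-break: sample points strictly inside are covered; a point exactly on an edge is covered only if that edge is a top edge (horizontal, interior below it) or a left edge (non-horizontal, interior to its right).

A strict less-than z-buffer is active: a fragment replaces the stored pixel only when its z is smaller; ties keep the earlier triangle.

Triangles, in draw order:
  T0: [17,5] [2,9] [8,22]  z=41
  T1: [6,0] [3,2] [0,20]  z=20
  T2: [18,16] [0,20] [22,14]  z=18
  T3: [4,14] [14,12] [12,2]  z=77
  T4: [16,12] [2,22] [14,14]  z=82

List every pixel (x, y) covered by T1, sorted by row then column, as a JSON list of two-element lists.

T0:
  2·area = 219  (B↔C swapped to make it positive)
  edge (17, 5)→(8, 22): d=(-9,17) right/bottom  bias=-1
  edge (8, 22)→(2, 9): d=(-6,-13) top-left  bias=+0
  edge (2, 9)→(17, 5): d=(15,-4) top-left  bias=+0
    (8,2)@(17, 5): e=[0,219,0] → ·  [on edge]
    (5,3)@(11, 7): e=[84,129,6] → #
    (6,3)@(13, 7): e=[50,155,14] → #
    (7,3)@(15, 7): e=[16,181,22] → #
    (8,3)@(17, 7): e=[-18,207,30] → ·
    (1,4)@(3, 9): e=[202,13,4] → #
    (2,4)@(5, 9): e=[168,39,12] → #
    (3,4)@(7, 9): e=[134,65,20] → #
    (4,4)@(9, 9): e=[100,91,28] → #
    (7,4)@(15, 9): e=[-2,169,52] → ·
    (1,5)@(3, 11): e=[184,1,34] → #
    (7,5)@(15, 11): e=[-20,157,82] → ·
  covered (27 px):
    · · · · · · · · · · ·
    · · · · · · · · · · ·
    · · · · · · · · · · ·
    · · · · · # # # · · ·
    · # # # # # # · · · ·
    · # # # # # # · · · ·
    · · # # # # · · · · ·
    · · # # # # · · · · ·
    · · · # # · · · · · ·
    · · · # # · · · · · ·
    · · · · · · · · · · ·
T1:
  2·area = 48  (B↔C swapped to make it positive)
  edge (6, 0)→(0, 20): d=(-6,20) right/bottom  bias=-1
  edge (0, 20)→(3, 2): d=(3,-18) top-left  bias=+0
  edge (3, 2)→(6, 0): d=(3,-2) top-left  bias=+0
    (2,0)@(5, 1): e=[14,33,1] → #
    (3,0)@(7, 1): e=[-26,69,5] → ·
    (1,1)@(3, 3): e=[42,3,3] → #
    (3,1)@(7, 3): e=[-38,75,11] → ·
    (1,2)@(3, 5): e=[30,9,9] → #
    (2,2)@(5, 5): e=[-10,45,13] → ·
    (1,3)@(3, 7): e=[18,15,15] → #
    (2,3)@(5, 7): e=[-22,51,19] → ·
    (1,4)@(3, 9): e=[6,21,21] → #
    (2,4)@(5, 9): e=[-34,57,25] → ·
    (1,5)@(3, 11): e=[-6,27,27] → ·
    (0,7)@(1, 15): e=[10,3,35] → #
  covered (7 px):
    · · # · · · · · · · ·
    · # # · · · · · · · ·
    · # · · · · · · · · ·
    · # · · · · · · · · ·
    · # · · · · · · · · ·
    · · · · · · · · · · ·
    · · · · · · · · · · ·
    # · · · · · · · · · ·
    · · · · · · · · · · ·
    · · · · · · · · · · ·
    · · · · · · · · · · ·
T2:
  2·area = 20
  edge (18, 16)→(0, 20): d=(-18,4) right/bottom  bias=-1
  edge (0, 20)→(22, 14): d=(22,-6) top-left  bias=+0
  edge (22, 14)→(18, 16): d=(-4,2) right/bottom  bias=-1
    (9,7)@(19, 15): e=[14,4,2] → #
    (10,7)@(21, 15): e=[6,16,-2] → ·
    (5,8)@(11, 17): e=[10,0,10] → #  [on edge]
    (6,8)@(13, 17): e=[2,12,6] → #
    (7,8)@(15, 17): e=[-6,24,2] → ·
    (9,8)@(19, 17): e=[-22,48,-6] → ·
    (5,9)@(11, 19): e=[-26,44,2] → ·
    (6,9)@(13, 19): e=[-34,56,-2] → ·
  covered (3 px):
    · · · · · · · · · · ·
    · · · · · · · · · · ·
    · · · · · · · · · · ·
    · · · · · · · · · · ·
    · · · · · · · · · · ·
    · · · · · · · · · · ·
    · · · · · · · · · · ·
    · · · · · · · · · # ·
    · · · · · # # · · · ·
    · · · · · · · · · · ·
    · · · · · · · · · · ·
T3:
  2·area = 104  (B↔C swapped to make it positive)
  edge (4, 14)→(12, 2): d=(8,-12) top-left  bias=+0
  edge (12, 2)→(14, 12): d=(2,10) right/bottom  bias=-1
  edge (14, 12)→(4, 14): d=(-10,2) right/bottom  bias=-1
    (5,2)@(11, 5): e=[12,16,76] → #
    (6,2)@(13, 5): e=[36,-4,72] → ·
    (4,3)@(9, 7): e=[4,40,60] → #
    (6,3)@(13, 7): e=[52,0,52] → ·  [on edge]
    (4,4)@(9, 9): e=[20,44,40] → #
    (6,4)@(13, 9): e=[68,4,32] → #
    (7,4)@(15, 9): e=[92,-16,28] → ·
    (3,5)@(7, 11): e=[12,68,24] → #
    (7,5)@(15, 11): e=[108,-12,8] → ·
    (9,5)@(19, 11): e=[156,-52,0] → ·  [on edge]
    (2,6)@(5, 13): e=[4,92,8] → #
    (4,6)@(9, 13): e=[52,52,0] → ·  [on edge]
    (7,8)@(15, 17): e=[156,0,-52] → ·  [on edge]
  covered (12 px):
    · · · · · · · · · · ·
    · · · · · · · · · · ·
    · · · · · # · · · · ·
    · · · · # # · · · · ·
    · · · · # # # · · · ·
    · · · # # # # · · · ·
    · · # # · · · · · · ·
    · · · · · · · · · · ·
    · · · · · · · · · · ·
    · · · · · · · · · · ·
    · · · · · · · · · · ·
T4:
  2·area = 8  (B↔C swapped to make it positive)
  edge (16, 12)→(14, 14): d=(-2,2) right/bottom  bias=-1
  edge (14, 14)→(2, 22): d=(-12,8) right/bottom  bias=-1
  edge (2, 22)→(16, 12): d=(14,-10) top-left  bias=+0
    (10,3)@(21, 7): e=[0,28,-20] → ·  [on edge]
    (9,4)@(19, 9): e=[0,20,-12] → ·  [on edge]
    (8,5)@(17, 11): e=[0,12,-4] → ·  [on edge]
    (7,6)@(15, 13): e=[0,4,4] → ·  [on edge]
    (6,7)@(13, 15): e=[0,-4,12] → ·  [on edge]
    (4,8)@(9, 17): e=[4,4,0] → #  [on edge]
    (5,8)@(11, 17): e=[0,-12,20] → ·  [on edge]
    (4,9)@(9, 19): e=[0,-20,28] → ·  [on edge]
    (3,10)@(7, 21): e=[0,-28,36] → ·  [on edge]
  covered (1 px):
    · · · · · · · · · · ·
    · · · · · · · · · · ·
    · · · · · · · · · · ·
    · · · · · · · · · · ·
    · · · · · · · · · · ·
    · · · · · · · · · · ·
    · · · · · · · · · · ·
    · · · · · · · · · · ·
    · · · · # · · · · · ·
    · · · · · · · · · · ·
    · · · · · · · · · · ·

Result: [[2,0],[1,1],[2,1],[1,2],[1,3],[1,4],[0,7]]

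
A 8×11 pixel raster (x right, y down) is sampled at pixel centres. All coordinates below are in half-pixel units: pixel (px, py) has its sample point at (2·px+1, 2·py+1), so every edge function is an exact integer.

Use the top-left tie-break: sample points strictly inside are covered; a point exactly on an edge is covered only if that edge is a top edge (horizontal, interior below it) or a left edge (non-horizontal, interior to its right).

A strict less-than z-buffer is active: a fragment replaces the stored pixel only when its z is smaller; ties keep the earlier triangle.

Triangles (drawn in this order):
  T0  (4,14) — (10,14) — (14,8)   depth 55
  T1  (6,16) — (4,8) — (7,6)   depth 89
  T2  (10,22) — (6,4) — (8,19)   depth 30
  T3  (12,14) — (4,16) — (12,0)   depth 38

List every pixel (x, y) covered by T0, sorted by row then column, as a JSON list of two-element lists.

T0:
  2·area = 36  (B↔C swapped to make it positive)
  edge (4, 14)→(14, 8): d=(10,-6) top-left  bias=+0
  edge (14, 8)→(10, 14): d=(-4,6) right/bottom  bias=-1
  edge (10, 14)→(4, 14): d=(-6,0) right/bottom  bias=-1
    (6,4)@(13, 9): e=[4,2,30] → X
    (7,4)@(15, 9): e=[16,-10,30] → .
    (4,5)@(9, 11): e=[0,18,18] → X  [on edge]
    (5,5)@(11, 11): e=[12,6,18] → X
    (6,5)@(13, 11): e=[24,-6,18] → .
    (3,6)@(7, 13): e=[8,22,6] → X
    (5,6)@(11, 13): e=[32,-2,6] → .
    (3,7)@(7, 15): e=[28,14,-6] → .
    (4,7)@(9, 15): e=[40,2,-6] → .
  covered (5 px):
    . . . . . . . .
    . . . . . . . .
    . . . . . . . .
    . . . . . . . .
    . . . . . . X .
    . . . . X X . .
    . . . X X . . .
    . . . . . . . .
    . . . . . . . .
    . . . . . . . .
    . . . . . . . .
T1:
  2·area = 28
  edge (6, 16)→(4, 8): d=(-2,-8) top-left  bias=+0
  edge (4, 8)→(7, 6): d=(3,-2) top-left  bias=+0
  edge (7, 6)→(6, 16): d=(-1,10) right/bottom  bias=-1
    (2,4)@(5, 9): e=[6,5,17] → X
    (3,4)@(7, 9): e=[22,9,-3] → .
    (2,5)@(5, 11): e=[2,11,15] → X
    (3,5)@(7, 11): e=[18,15,-5] → .
    (2,6)@(5, 13): e=[-2,17,13] → .
  covered (2 px):
    . . . . . . . .
    . . . . . . . .
    . . . . . . . .
    . . . . . . . .
    . . X . . . . .
    . . X . . . . .
    . . . . . . . .
    . . . . . . . .
    . . . . . . . .
    . . . . . . . .
    . . . . . . . .
T2:
  2·area = 24  (B↔C swapped to make it positive)
  edge (10, 22)→(8, 19): d=(-2,-3) top-left  bias=+0
  edge (8, 19)→(6, 4): d=(-2,-15) top-left  bias=+0
  edge (6, 4)→(10, 22): d=(4,18) right/bottom  bias=-1
    (3,4)@(7, 9): e=[17,5,2] → X
    (4,4)@(9, 9): e=[23,35,-34] → .
    (3,5)@(7, 11): e=[13,1,10] → X
    (4,5)@(9, 11): e=[19,31,-26] → .
    (3,6)@(7, 13): e=[9,-3,18] → .
    (4,9)@(9, 19): e=[3,15,6] → X
    (5,9)@(11, 19): e=[9,45,-30] → .
    (4,10)@(9, 21): e=[-1,11,14] → .
  covered (3 px):
    . . . . . . . .
    . . . . . . . .
    . . . . . . . .
    . . . . . . . .
    . . . X . . . .
    . . . X . . . .
    . . . . . . . .
    . . . . . . . .
    . . . . . . . .
    . . . . X . . .
    . . . . . . . .
T3:
  2·area = 112
  edge (12, 14)→(4, 16): d=(-8,2) right/bottom  bias=-1
  edge (4, 16)→(12, 0): d=(8,-16) top-left  bias=+0
  edge (12, 0)→(12, 14): d=(0,14) right/bottom  bias=-1
    (5,1)@(11, 3): e=[90,8,14] → X
    (6,1)@(13, 3): e=[86,40,-14] → .
    (5,2)@(11, 5): e=[74,24,14] → X
    (6,2)@(13, 5): e=[70,56,-14] → .
    (4,3)@(9, 7): e=[62,8,42] → X
    (6,3)@(13, 7): e=[54,72,-14] → .
    (4,4)@(9, 9): e=[46,24,42] → X
    (6,4)@(13, 9): e=[38,88,-14] → .
    (3,5)@(7, 11): e=[34,8,70] → X
    (6,5)@(13, 11): e=[22,104,-14] → .
    (3,6)@(7, 13): e=[18,24,70] → X
    (6,6)@(13, 13): e=[6,120,-14] → .
  covered (14 px):
    . . . . . . . .
    . . . . . X . .
    . . . . . X . .
    . . . . X X . .
    . . . . X X . .
    . . . X X X . .
    . . . X X X . .
    . . X X . . . .
    . . . . . . . .
    . . . . . . . .
    . . . . . . . .

Final: [[6,4],[4,5],[5,5],[3,6],[4,6]]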